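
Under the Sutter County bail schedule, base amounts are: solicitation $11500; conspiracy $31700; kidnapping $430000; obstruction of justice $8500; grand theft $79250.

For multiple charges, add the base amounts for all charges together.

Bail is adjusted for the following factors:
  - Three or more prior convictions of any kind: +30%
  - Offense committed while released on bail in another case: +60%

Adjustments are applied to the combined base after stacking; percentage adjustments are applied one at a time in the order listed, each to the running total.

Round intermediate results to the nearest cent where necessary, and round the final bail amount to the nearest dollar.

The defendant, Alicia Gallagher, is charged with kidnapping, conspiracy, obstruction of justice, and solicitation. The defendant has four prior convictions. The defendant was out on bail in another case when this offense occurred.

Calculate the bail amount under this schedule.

$1001936

Base amounts from the schedule: kidnapping $430000; conspiracy $31700; obstruction of justice $8500; solicitation $11500.
Stacking rule: sum of all bases. $430000 + $31700 + $8500 + $11500 = $481700.
Three or more prior convictions of any kind (+30%): $481700 × 1.3 = $626210.
Offense committed while released on bail in another case (+60%): $626210 × 1.6 = $1001936.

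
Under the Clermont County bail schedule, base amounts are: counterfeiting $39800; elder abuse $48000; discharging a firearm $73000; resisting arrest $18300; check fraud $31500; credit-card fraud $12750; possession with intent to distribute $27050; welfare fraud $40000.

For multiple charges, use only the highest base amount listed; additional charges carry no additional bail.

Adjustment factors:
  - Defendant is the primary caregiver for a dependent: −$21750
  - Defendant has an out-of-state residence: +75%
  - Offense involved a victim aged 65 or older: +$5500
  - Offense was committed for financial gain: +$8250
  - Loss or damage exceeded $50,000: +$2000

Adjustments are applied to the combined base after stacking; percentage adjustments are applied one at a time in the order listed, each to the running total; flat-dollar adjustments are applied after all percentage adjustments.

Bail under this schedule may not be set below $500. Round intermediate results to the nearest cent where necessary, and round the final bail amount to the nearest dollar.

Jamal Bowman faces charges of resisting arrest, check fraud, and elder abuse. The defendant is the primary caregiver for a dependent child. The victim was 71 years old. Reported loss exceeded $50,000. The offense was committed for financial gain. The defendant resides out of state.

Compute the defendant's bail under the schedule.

$78000

Base amounts from the schedule: resisting arrest $18300; check fraud $31500; elder abuse $48000.
Stacking rule: use the highest base only. Highest is elder abuse at $48000. Combined base = $48000.
Defendant has an out-of-state residence (+75%): $48000 × 1.75 = $84000.
Defendant is the primary caregiver for a dependent (−$21750 flat): $84000 − $21750 = $62250.
Offense involved a victim aged 65 or older (+$5500 flat): $62250 + $5500 = $67750.
Offense was committed for financial gain (+$8250 flat): $67750 + $8250 = $76000.
Loss or damage exceeded $50,000 (+$2000 flat): $76000 + $2000 = $78000.
$78000 is at or above the $500 minimum.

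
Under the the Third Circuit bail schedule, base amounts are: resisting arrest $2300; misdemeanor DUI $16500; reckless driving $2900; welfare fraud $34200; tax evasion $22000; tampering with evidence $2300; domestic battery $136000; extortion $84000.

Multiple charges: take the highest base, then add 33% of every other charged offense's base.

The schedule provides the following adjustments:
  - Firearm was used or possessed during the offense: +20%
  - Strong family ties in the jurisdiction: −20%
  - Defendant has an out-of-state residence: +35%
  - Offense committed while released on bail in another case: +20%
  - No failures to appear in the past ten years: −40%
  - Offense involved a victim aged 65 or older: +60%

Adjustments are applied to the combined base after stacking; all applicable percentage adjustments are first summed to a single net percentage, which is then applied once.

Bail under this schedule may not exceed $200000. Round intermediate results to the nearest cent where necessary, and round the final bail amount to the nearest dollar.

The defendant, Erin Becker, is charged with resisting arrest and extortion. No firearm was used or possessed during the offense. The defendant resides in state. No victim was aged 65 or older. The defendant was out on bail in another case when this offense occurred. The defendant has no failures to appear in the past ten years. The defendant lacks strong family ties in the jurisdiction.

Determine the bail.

Base amounts from the schedule: resisting arrest $2300; extortion $84000.
Stacking rule: highest base plus 33% of each additional charge. Highest is extortion at $84000. Additional: $2300 × 33% = $759. Combined base = $84000 + $759 = $84759.
Net percentage adjustment: +20% −40% = −20%. $84759 × 0.8 = $67807.20.
$67807.20 is within the $200000 maximum.
Rounded to the nearest dollar: $67807.

$67807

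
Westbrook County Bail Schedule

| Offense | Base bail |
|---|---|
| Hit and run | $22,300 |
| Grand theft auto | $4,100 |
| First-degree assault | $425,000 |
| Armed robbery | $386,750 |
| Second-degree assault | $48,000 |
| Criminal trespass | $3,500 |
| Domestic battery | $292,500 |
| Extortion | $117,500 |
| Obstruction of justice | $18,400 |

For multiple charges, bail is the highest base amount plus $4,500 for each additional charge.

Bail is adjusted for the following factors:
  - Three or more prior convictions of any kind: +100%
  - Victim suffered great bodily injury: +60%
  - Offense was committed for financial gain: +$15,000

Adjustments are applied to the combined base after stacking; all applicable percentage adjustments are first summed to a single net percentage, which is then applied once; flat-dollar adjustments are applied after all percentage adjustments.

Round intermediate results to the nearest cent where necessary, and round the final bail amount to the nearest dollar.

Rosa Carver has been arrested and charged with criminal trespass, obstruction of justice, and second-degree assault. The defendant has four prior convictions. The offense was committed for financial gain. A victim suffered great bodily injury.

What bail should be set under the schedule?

Base amounts from the schedule: criminal trespass $3,500; obstruction of justice $18,400; second-degree assault $48,000.
Stacking rule: highest base plus $4,500 per additional charge. Highest is second-degree assault at $48,000; 2 additional charges → +$9,000. Combined base = $57,000.
Net percentage adjustment: +100% +60% = +160%. $57,000 × 2.6 = $148,200.
Offense was committed for financial gain (+$15,000 flat): $148,200 + $15,000 = $163,200.

$163,200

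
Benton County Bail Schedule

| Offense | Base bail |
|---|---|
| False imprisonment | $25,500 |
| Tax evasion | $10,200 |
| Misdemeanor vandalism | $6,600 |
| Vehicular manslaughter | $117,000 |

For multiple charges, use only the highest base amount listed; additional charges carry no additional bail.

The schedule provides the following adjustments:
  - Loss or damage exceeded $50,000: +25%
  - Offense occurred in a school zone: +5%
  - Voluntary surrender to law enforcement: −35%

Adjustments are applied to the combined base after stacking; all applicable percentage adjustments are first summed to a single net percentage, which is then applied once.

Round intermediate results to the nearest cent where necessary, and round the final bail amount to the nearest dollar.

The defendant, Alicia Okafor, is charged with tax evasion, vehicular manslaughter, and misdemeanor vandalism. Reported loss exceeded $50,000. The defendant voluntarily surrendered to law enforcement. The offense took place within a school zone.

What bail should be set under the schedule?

Base amounts from the schedule: tax evasion $10,200; vehicular manslaughter $117,000; misdemeanor vandalism $6,600.
Stacking rule: use the highest base only. Highest is vehicular manslaughter at $117,000. Combined base = $117,000.
Net percentage adjustment: +25% +5% −35% = −5%. $117,000 × 0.95 = $111,150.

$111,150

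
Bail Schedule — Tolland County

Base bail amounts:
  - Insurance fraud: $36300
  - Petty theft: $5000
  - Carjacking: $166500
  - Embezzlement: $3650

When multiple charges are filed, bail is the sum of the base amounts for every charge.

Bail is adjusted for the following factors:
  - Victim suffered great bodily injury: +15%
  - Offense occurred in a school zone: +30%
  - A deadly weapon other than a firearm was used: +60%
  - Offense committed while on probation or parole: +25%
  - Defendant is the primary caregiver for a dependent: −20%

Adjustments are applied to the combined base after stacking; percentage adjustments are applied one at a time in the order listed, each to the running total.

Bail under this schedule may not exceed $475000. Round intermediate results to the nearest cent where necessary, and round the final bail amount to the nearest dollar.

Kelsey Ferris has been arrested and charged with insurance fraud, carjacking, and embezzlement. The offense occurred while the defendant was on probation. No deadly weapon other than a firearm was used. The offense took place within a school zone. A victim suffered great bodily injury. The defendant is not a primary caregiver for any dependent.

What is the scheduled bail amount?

$385803

Base amounts from the schedule: insurance fraud $36300; carjacking $166500; embezzlement $3650.
Stacking rule: sum of all bases. $36300 + $166500 + $3650 = $206450.
Victim suffered great bodily injury (+15%): $206450 × 1.15 = $237417.50.
Offense occurred in a school zone (+30%): $237417.50 × 1.3 = $308642.75.
Offense committed while on probation or parole (+25%): $308642.75 × 1.25 = $385803.44.
$385803.44 is within the $475000 maximum.
Rounded to the nearest dollar: $385803.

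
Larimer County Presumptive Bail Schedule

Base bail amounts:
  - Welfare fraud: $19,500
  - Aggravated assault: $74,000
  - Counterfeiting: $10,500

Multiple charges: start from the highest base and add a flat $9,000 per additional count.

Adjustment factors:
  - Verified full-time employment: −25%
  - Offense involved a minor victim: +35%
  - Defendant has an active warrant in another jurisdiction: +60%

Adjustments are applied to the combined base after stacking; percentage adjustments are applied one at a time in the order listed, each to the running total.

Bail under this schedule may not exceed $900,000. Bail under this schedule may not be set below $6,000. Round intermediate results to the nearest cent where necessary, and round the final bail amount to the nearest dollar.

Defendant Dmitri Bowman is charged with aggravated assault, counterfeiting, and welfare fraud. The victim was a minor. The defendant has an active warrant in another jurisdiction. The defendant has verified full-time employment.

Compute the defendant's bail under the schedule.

$149,040

Base amounts from the schedule: aggravated assault $74,000; counterfeiting $10,500; welfare fraud $19,500.
Stacking rule: highest base plus $9,000 per additional charge. Highest is aggravated assault at $74,000; 2 additional charges → +$18,000. Combined base = $92,000.
Verified full-time employment (−25%): $92,000 × 0.75 = $69,000.
Offense involved a minor victim (+35%): $69,000 × 1.35 = $93,150.
Defendant has an active warrant in another jurisdiction (+60%): $93,150 × 1.6 = $149,040.
$149,040 is within the $900,000 maximum.
$149,040 is at or above the $6,000 minimum.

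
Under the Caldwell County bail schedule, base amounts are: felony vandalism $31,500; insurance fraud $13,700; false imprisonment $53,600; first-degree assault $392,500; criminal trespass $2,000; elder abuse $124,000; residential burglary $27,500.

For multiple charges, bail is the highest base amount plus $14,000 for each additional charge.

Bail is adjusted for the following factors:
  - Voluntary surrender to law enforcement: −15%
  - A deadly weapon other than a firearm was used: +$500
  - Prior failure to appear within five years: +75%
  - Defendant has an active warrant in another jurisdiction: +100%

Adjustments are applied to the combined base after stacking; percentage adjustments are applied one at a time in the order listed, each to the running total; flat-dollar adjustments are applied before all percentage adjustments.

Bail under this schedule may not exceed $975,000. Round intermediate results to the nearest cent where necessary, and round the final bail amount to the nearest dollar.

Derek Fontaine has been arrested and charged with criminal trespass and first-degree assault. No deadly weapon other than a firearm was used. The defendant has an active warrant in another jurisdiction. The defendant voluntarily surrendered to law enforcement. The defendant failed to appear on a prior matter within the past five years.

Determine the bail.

$975,000

Base amounts from the schedule: criminal trespass $2,000; first-degree assault $392,500.
Stacking rule: highest base plus $14,000 per additional charge. Highest is first-degree assault at $392,500; 1 additional charge → +$14,000. Combined base = $406,500.
Voluntary surrender to law enforcement (−15%): $406,500 × 0.85 = $345,525.
Prior failure to appear within five years (+75%): $345,525 × 1.75 = $604,668.75.
Defendant has an active warrant in another jurisdiction (+100%): $604,668.75 × 2 = $1,209,337.50.
Result $1,209,337.50 exceeds the maximum of $975,000; bail is capped at $975,000.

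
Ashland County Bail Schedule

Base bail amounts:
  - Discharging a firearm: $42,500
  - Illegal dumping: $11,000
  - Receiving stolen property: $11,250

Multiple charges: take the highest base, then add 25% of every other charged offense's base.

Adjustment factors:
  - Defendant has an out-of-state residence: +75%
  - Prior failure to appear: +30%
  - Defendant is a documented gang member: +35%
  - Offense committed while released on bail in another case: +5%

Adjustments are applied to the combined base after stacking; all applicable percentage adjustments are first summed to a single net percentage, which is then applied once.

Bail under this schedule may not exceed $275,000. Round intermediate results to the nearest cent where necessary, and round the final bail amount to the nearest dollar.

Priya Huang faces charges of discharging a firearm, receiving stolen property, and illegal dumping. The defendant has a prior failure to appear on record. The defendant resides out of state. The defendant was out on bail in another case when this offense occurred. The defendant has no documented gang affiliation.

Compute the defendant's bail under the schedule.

$100,931

Base amounts from the schedule: discharging a firearm $42,500; receiving stolen property $11,250; illegal dumping $11,000.
Stacking rule: highest base plus 25% of each additional charge. Highest is discharging a firearm at $42,500. Additional: $11,250 × 25% = $2,812.50; $11,000 × 25% = $2,750. Combined base = $42,500 + $5,562.50 = $48,062.50.
Net percentage adjustment: +75% +30% +5% = +110%. $48,062.50 × 2.1 = $100,931.25.
$100,931.25 is within the $275,000 maximum.
Rounded to the nearest dollar: $100,931.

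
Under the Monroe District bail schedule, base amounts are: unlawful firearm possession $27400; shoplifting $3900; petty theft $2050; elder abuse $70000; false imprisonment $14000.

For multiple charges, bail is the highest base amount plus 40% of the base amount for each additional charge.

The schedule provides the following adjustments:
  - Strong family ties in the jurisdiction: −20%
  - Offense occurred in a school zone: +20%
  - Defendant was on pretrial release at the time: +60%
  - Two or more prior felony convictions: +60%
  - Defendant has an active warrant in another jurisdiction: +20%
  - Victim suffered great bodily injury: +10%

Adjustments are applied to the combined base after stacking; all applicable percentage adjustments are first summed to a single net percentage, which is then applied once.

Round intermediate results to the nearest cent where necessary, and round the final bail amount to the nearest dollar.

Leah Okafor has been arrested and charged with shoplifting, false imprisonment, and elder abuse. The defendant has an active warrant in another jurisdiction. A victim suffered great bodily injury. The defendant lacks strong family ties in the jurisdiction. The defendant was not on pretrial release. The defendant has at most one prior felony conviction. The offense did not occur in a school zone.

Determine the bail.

$100308

Base amounts from the schedule: shoplifting $3900; false imprisonment $14000; elder abuse $70000.
Stacking rule: highest base plus 40% of each additional charge. Highest is elder abuse at $70000. Additional: $3900 × 40% = $1560; $14000 × 40% = $5600. Combined base = $70000 + $7160 = $77160.
Net percentage adjustment: +20% +10% = +30%. $77160 × 1.3 = $100308.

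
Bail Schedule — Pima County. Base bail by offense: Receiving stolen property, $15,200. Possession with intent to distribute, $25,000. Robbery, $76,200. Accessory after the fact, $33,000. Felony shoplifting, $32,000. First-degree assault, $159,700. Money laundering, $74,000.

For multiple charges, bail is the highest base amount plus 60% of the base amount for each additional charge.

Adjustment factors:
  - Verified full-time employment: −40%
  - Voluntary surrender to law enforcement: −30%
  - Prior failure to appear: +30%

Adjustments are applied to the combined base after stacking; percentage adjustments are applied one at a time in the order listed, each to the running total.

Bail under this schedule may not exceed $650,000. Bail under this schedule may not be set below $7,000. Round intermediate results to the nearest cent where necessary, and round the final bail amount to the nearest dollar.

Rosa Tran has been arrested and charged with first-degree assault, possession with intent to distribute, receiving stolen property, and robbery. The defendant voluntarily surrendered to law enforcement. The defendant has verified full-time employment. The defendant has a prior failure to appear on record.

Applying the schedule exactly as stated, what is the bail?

Base amounts from the schedule: first-degree assault $159,700; possession with intent to distribute $25,000; receiving stolen property $15,200; robbery $76,200.
Stacking rule: highest base plus 60% of each additional charge. Highest is first-degree assault at $159,700. Additional: $25,000 × 60% = $15,000; $15,200 × 60% = $9,120; $76,200 × 60% = $45,720. Combined base = $159,700 + $69,840 = $229,540.
Verified full-time employment (−40%): $229,540 × 0.6 = $137,724.
Voluntary surrender to law enforcement (−30%): $137,724 × 0.7 = $96,406.80.
Prior failure to appear (+30%): $96,406.80 × 1.3 = $125,328.84.
$125,328.84 is within the $650,000 maximum.
$125,328.84 is at or above the $7,000 minimum.
Rounded to the nearest dollar: $125,329.

$125,329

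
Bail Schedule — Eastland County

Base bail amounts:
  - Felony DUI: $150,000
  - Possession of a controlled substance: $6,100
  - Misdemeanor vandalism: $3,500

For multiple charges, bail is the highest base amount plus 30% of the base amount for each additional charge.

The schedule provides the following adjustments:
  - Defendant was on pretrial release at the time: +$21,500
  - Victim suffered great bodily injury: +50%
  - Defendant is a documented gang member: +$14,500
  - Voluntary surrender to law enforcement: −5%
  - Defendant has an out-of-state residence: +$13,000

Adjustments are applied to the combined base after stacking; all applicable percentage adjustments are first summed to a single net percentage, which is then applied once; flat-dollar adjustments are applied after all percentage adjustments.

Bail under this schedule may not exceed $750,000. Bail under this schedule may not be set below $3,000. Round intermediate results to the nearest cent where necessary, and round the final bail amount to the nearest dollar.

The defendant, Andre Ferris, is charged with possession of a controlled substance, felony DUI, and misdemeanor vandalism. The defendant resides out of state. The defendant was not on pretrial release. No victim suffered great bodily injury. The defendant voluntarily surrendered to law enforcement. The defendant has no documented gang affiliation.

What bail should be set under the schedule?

$158,236

Base amounts from the schedule: possession of a controlled substance $6,100; felony DUI $150,000; misdemeanor vandalism $3,500.
Stacking rule: highest base plus 30% of each additional charge. Highest is felony DUI at $150,000. Additional: $6,100 × 30% = $1,830; $3,500 × 30% = $1,050. Combined base = $150,000 + $2,880 = $152,880.
Voluntary surrender to law enforcement (−5%): $152,880 × 0.95 = $145,236.
Defendant has an out-of-state residence (+$13,000 flat): $145,236 + $13,000 = $158,236.
$158,236 is within the $750,000 maximum.
$158,236 is at or above the $3,000 minimum.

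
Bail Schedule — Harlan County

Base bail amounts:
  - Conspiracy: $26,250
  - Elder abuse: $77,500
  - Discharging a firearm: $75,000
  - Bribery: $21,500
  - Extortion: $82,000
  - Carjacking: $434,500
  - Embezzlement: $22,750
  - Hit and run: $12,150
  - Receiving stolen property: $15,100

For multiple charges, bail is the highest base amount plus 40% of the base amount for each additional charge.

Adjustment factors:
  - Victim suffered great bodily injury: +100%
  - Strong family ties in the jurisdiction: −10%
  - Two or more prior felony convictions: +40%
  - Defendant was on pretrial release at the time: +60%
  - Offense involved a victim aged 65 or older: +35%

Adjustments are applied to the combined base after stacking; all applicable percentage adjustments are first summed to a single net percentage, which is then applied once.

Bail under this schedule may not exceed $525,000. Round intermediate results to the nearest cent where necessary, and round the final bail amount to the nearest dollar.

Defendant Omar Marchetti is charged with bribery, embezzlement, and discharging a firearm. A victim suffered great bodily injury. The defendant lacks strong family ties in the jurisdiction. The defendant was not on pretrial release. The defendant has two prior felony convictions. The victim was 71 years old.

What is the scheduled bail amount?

Base amounts from the schedule: bribery $21,500; embezzlement $22,750; discharging a firearm $75,000.
Stacking rule: highest base plus 40% of each additional charge. Highest is discharging a firearm at $75,000. Additional: $21,500 × 40% = $8,600; $22,750 × 40% = $9,100. Combined base = $75,000 + $17,700 = $92,700.
Net percentage adjustment: +100% +40% +35% = +175%. $92,700 × 2.75 = $254,925.
$254,925 is within the $525,000 maximum.

$254,925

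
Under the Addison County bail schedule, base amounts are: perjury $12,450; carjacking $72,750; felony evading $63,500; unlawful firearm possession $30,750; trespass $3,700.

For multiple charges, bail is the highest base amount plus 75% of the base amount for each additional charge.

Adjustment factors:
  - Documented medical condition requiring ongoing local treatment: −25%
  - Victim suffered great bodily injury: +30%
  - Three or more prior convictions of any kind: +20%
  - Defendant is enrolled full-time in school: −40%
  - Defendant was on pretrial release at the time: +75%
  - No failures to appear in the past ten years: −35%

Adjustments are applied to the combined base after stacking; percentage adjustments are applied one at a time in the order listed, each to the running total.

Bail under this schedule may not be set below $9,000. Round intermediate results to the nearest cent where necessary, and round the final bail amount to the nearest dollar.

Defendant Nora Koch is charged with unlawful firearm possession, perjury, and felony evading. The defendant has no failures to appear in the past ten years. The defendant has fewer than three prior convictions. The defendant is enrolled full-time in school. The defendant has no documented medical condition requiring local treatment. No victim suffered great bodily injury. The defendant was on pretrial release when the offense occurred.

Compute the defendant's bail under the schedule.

Base amounts from the schedule: unlawful firearm possession $30,750; perjury $12,450; felony evading $63,500.
Stacking rule: highest base plus 75% of each additional charge. Highest is felony evading at $63,500. Additional: $30,750 × 75% = $23,062.50; $12,450 × 75% = $9,337.50. Combined base = $63,500 + $32,400 = $95,900.
Defendant is enrolled full-time in school (−40%): $95,900 × 0.6 = $57,540.
Defendant was on pretrial release at the time (+75%): $57,540 × 1.75 = $100,695.
No failures to appear in the past ten years (−35%): $100,695 × 0.65 = $65,451.75.
$65,451.75 is at or above the $9,000 minimum.
Rounded to the nearest dollar: $65,452.

$65,452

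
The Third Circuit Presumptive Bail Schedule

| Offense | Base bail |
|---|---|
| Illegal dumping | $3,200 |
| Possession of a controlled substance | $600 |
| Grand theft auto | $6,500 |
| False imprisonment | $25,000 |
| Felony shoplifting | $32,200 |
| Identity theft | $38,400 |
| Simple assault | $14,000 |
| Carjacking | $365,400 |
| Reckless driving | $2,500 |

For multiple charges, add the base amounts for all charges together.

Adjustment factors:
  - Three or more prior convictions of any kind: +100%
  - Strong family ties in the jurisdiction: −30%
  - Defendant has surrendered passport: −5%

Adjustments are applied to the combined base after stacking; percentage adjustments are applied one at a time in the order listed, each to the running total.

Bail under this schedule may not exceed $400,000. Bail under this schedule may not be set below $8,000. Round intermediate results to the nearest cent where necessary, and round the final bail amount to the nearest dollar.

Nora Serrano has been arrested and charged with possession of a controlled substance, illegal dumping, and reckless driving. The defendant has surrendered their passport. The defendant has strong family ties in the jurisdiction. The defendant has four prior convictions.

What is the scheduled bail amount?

$8,379

Base amounts from the schedule: possession of a controlled substance $600; illegal dumping $3,200; reckless driving $2,500.
Stacking rule: sum of all bases. $600 + $3,200 + $2,500 = $6,300.
Three or more prior convictions of any kind (+100%): $6,300 × 2 = $12,600.
Strong family ties in the jurisdiction (−30%): $12,600 × 0.7 = $8,820.
Defendant has surrendered passport (−5%): $8,820 × 0.95 = $8,379.
$8,379 is within the $400,000 maximum.
$8,379 is at or above the $8,000 minimum.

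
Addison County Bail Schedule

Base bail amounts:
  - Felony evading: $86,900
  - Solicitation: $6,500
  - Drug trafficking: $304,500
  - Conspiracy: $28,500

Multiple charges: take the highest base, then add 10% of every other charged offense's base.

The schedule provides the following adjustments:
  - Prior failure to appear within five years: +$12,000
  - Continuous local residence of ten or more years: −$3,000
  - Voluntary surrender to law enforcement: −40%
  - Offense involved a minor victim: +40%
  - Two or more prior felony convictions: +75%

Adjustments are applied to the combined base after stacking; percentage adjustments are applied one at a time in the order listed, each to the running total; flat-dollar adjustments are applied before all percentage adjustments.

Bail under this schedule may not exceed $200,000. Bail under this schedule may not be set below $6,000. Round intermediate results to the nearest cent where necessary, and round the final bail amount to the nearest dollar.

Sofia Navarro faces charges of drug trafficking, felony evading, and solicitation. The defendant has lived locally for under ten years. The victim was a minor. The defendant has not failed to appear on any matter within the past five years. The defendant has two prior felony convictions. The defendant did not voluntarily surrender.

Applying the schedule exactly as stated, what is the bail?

$200,000

Base amounts from the schedule: drug trafficking $304,500; felony evading $86,900; solicitation $6,500.
Stacking rule: highest base plus 10% of each additional charge. Highest is drug trafficking at $304,500. Additional: $86,900 × 10% = $8,690; $6,500 × 10% = $650. Combined base = $304,500 + $9,340 = $313,840.
Offense involved a minor victim (+40%): $313,840 × 1.4 = $439,376.
Two or more prior felony convictions (+75%): $439,376 × 1.75 = $768,908.
Result $768,908 exceeds the maximum of $200,000; bail is capped at $200,000.
$200,000 is at or above the $6,000 minimum.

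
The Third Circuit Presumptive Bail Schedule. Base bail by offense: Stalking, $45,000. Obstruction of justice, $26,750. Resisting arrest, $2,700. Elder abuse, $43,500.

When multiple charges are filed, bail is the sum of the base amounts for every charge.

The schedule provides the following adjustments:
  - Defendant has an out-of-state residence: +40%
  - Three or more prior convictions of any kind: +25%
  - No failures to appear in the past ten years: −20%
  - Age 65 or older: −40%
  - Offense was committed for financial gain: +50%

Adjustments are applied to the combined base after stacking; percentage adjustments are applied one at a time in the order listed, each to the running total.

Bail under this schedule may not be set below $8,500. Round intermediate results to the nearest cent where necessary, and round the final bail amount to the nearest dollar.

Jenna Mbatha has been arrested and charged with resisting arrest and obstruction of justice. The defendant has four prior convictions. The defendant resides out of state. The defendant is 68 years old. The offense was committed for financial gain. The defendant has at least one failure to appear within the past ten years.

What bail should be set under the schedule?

$46,384

Base amounts from the schedule: resisting arrest $2,700; obstruction of justice $26,750.
Stacking rule: sum of all bases. $2,700 + $26,750 = $29,450.
Defendant has an out-of-state residence (+40%): $29,450 × 1.4 = $41,230.
Three or more prior convictions of any kind (+25%): $41,230 × 1.25 = $51,537.50.
Age 65 or older (−40%): $51,537.50 × 0.6 = $30,922.50.
Offense was committed for financial gain (+50%): $30,922.50 × 1.5 = $46,383.75.
$46,383.75 is at or above the $8,500 minimum.
Rounded to the nearest dollar: $46,384.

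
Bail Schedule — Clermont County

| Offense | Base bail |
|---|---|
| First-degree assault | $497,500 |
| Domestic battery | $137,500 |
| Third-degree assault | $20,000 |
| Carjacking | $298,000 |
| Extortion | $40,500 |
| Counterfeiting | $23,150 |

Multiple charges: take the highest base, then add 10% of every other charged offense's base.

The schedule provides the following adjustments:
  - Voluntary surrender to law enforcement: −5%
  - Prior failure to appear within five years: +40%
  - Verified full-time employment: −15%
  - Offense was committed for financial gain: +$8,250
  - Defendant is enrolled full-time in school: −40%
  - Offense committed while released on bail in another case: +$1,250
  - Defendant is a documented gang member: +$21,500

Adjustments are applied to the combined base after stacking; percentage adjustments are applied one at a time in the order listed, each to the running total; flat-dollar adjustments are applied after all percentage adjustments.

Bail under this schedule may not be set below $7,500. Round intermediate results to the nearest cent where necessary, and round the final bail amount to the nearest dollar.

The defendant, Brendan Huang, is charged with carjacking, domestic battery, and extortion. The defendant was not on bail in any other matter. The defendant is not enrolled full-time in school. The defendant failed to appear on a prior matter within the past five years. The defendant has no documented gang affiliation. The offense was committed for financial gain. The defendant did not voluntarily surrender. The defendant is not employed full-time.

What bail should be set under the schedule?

$450,370

Base amounts from the schedule: carjacking $298,000; domestic battery $137,500; extortion $40,500.
Stacking rule: highest base plus 10% of each additional charge. Highest is carjacking at $298,000. Additional: $137,500 × 10% = $13,750; $40,500 × 10% = $4,050. Combined base = $298,000 + $17,800 = $315,800.
Prior failure to appear within five years (+40%): $315,800 × 1.4 = $442,120.
Offense was committed for financial gain (+$8,250 flat): $442,120 + $8,250 = $450,370.
$450,370 is at or above the $7,500 minimum.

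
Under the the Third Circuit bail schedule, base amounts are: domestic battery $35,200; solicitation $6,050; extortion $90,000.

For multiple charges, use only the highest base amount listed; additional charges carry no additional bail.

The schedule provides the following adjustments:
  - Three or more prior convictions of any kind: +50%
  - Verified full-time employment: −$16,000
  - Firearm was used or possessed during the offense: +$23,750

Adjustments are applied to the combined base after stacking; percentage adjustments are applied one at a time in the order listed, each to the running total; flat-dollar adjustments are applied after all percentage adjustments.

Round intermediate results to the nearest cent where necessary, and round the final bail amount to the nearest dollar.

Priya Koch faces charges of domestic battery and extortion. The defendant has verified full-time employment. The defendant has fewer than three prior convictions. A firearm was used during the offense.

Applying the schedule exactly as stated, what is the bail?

$97,750

Base amounts from the schedule: domestic battery $35,200; extortion $90,000.
Stacking rule: use the highest base only. Highest is extortion at $90,000. Combined base = $90,000.
Verified full-time employment (−$16,000 flat): $90,000 − $16,000 = $74,000.
Firearm was used or possessed during the offense (+$23,750 flat): $74,000 + $23,750 = $97,750.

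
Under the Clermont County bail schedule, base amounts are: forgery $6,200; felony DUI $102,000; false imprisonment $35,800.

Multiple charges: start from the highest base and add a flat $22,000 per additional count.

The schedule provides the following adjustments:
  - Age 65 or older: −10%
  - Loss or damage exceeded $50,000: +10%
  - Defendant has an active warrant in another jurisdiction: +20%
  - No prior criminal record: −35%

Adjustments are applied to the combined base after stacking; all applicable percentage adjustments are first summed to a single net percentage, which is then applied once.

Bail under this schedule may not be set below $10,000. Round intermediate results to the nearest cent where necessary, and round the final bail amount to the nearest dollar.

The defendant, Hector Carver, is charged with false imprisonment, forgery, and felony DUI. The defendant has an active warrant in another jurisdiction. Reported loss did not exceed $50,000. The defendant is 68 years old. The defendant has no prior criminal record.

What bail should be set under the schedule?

Base amounts from the schedule: false imprisonment $35,800; forgery $6,200; felony DUI $102,000.
Stacking rule: highest base plus $22,000 per additional charge. Highest is felony DUI at $102,000; 2 additional charges → +$44,000. Combined base = $146,000.
Net percentage adjustment: −10% +20% −35% = −25%. $146,000 × 0.75 = $109,500.
$109,500 is at or above the $10,000 minimum.

$109,500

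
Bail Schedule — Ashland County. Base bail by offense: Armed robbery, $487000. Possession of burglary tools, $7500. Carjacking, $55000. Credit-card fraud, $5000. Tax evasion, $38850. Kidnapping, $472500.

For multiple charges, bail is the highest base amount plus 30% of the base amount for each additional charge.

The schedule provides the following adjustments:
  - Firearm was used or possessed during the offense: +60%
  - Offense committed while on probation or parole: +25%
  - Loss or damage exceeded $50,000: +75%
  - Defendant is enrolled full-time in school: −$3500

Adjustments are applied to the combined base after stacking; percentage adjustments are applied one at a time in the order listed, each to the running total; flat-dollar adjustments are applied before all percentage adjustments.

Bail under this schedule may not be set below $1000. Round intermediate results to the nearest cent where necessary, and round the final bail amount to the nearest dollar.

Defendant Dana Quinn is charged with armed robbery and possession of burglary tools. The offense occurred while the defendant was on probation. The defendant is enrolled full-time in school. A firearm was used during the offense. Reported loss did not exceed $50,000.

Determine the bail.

Base amounts from the schedule: armed robbery $487000; possession of burglary tools $7500.
Stacking rule: highest base plus 30% of each additional charge. Highest is armed robbery at $487000. Additional: $7500 × 30% = $2250. Combined base = $487000 + $2250 = $489250.
Defendant is enrolled full-time in school (−$3500 flat): $489250 − $3500 = $485750.
Firearm was used or possessed during the offense (+60%): $485750 × 1.6 = $777200.
Offense committed while on probation or parole (+25%): $777200 × 1.25 = $971500.
$971500 is at or above the $1000 minimum.

$971500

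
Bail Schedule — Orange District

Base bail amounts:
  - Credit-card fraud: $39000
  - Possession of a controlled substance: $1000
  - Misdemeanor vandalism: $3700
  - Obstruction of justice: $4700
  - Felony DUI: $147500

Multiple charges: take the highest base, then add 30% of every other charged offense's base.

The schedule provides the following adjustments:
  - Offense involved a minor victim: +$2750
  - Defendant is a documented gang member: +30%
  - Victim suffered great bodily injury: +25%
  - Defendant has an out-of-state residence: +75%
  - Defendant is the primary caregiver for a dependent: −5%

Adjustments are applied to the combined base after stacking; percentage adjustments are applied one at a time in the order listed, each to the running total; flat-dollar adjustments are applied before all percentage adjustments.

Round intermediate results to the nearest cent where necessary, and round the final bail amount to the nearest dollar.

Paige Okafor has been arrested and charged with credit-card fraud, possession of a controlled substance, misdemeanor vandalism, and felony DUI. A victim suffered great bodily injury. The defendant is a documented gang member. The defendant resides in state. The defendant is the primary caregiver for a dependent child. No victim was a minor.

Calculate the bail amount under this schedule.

Base amounts from the schedule: credit-card fraud $39000; possession of a controlled substance $1000; misdemeanor vandalism $3700; felony DUI $147500.
Stacking rule: highest base plus 30% of each additional charge. Highest is felony DUI at $147500. Additional: $39000 × 30% = $11700; $1000 × 30% = $300; $3700 × 30% = $1110. Combined base = $147500 + $13110 = $160610.
Defendant is a documented gang member (+30%): $160610 × 1.3 = $208793.
Victim suffered great bodily injury (+25%): $208793 × 1.25 = $260991.25.
Defendant is the primary caregiver for a dependent (−5%): $260991.25 × 0.95 = $247941.69.
Rounded to the nearest dollar: $247942.

$247942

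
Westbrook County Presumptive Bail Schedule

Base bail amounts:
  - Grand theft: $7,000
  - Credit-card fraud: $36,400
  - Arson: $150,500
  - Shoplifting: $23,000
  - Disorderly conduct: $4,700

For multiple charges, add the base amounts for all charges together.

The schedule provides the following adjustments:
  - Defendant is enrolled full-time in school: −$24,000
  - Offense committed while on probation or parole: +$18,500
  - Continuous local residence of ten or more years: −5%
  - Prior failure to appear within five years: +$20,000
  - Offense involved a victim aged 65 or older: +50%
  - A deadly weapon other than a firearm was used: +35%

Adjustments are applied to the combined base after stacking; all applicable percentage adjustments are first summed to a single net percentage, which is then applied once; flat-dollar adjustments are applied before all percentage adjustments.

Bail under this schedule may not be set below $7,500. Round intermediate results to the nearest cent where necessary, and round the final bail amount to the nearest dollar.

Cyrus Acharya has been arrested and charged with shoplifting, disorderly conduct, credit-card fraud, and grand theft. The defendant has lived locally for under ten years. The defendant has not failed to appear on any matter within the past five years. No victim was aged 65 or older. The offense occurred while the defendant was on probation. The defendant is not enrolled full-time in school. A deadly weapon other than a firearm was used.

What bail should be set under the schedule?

Base amounts from the schedule: shoplifting $23,000; disorderly conduct $4,700; credit-card fraud $36,400; grand theft $7,000.
Stacking rule: sum of all bases. $23,000 + $4,700 + $36,400 + $7,000 = $71,100.
Offense committed while on probation or parole (+$18,500 flat): $71,100 + $18,500 = $89,600.
A deadly weapon other than a firearm was used (+35%): $89,600 × 1.35 = $120,960.
$120,960 is at or above the $7,500 minimum.

$120,960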